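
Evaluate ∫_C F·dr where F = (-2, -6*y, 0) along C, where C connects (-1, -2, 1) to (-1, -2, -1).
0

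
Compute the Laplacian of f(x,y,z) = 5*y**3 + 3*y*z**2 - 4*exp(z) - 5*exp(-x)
36*y - 4*exp(z) - 5*exp(-x)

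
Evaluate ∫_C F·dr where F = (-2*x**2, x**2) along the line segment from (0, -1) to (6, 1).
-120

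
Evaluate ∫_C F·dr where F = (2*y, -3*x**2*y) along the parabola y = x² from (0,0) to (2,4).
-176/3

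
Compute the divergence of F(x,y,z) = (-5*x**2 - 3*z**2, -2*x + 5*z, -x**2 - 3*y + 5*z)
5 - 10*x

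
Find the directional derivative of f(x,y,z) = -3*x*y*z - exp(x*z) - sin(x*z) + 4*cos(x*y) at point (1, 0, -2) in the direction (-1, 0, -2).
0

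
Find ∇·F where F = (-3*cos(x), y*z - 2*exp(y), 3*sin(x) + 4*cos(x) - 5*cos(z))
z - 2*exp(y) + 3*sin(x) + 5*sin(z)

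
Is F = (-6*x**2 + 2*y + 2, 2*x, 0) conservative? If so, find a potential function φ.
Yes, F is conservative. φ = 2*x*(-x**2 + y + 1)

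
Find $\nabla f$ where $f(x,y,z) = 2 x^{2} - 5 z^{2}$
(4*x, 0, -10*z)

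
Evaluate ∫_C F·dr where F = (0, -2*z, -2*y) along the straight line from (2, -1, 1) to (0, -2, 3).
10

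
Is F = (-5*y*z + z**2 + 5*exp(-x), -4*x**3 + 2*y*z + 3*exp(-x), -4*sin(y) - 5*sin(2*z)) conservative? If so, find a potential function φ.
No, ∇×F = (-2*y - 4*cos(y), -5*y + 2*z, -12*x**2 + 5*z - 3*exp(-x)) ≠ 0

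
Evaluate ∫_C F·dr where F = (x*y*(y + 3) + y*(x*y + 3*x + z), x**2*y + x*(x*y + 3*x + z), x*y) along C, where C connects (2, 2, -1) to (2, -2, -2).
-36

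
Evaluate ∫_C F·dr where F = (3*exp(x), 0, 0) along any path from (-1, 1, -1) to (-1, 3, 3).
0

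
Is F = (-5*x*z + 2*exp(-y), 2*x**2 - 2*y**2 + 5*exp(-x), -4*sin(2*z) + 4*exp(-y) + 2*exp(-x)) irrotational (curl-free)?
No, ∇×F = (-4*exp(-y), -5*x + 2*exp(-x), 4*x + 2*exp(-y) - 5*exp(-x))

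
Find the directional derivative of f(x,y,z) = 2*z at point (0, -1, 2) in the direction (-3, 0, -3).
-sqrt(2)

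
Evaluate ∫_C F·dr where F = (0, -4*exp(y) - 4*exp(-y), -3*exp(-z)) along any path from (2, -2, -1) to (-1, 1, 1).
(-4*exp(4) - 7*exp(3) + 4 + 7*E)*exp(-2)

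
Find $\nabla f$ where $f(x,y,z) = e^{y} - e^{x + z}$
(-exp(x + z), exp(y), -exp(x + z))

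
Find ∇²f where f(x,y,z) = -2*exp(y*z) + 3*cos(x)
-2*y**2*exp(y*z) - 2*z**2*exp(y*z) - 3*cos(x)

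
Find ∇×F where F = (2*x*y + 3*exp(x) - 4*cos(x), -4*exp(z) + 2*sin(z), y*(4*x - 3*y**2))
(4*x - 9*y**2 + 4*exp(z) - 2*cos(z), -4*y, -2*x)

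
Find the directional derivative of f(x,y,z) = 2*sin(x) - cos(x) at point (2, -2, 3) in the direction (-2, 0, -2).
sqrt(2)*(-sin(2)/2 - cos(2))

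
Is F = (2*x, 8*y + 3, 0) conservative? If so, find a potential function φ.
Yes, F is conservative. φ = x**2 + 4*y**2 + 3*y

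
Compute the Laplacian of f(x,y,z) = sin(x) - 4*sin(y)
-sin(x) + 4*sin(y)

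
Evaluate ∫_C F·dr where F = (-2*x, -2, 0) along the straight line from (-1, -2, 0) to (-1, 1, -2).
-6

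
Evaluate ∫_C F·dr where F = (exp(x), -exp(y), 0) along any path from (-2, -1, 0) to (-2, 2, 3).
(1 - exp(3))*exp(-1)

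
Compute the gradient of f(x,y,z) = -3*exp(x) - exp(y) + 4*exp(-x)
(sinh(x) - 7*cosh(x), -exp(y), 0)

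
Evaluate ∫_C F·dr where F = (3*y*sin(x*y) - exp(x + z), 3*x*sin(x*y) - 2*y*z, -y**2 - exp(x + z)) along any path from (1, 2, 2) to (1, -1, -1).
-3*cos(1) + 3*cos(2) + 8 + exp(3)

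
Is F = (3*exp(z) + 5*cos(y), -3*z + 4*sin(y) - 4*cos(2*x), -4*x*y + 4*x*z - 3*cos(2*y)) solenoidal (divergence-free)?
No, ∇·F = 4*x + 4*cos(y)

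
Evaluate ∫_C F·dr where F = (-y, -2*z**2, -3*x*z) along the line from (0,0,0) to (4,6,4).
-140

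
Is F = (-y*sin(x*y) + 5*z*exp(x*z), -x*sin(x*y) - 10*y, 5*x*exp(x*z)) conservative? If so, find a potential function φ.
Yes, F is conservative. φ = -5*y**2 + 5*exp(x*z) + cos(x*y)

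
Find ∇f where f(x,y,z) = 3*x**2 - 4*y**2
(6*x, -8*y, 0)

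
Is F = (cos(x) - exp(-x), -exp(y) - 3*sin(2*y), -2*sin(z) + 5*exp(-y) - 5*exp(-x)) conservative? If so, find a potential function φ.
No, ∇×F = (-5*exp(-y), -5*exp(-x), 0) ≠ 0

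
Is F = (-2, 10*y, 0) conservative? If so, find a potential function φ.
Yes, F is conservative. φ = -2*x + 5*y**2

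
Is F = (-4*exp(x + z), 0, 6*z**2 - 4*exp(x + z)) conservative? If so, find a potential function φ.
Yes, F is conservative. φ = 2*z**3 - 4*exp(x + z)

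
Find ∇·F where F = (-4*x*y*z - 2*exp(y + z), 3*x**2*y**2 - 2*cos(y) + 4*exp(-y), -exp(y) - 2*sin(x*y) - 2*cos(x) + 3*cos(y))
6*x**2*y - 4*y*z + 2*sin(y) - 4*exp(-y)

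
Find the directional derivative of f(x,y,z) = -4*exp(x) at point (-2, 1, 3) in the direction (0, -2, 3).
0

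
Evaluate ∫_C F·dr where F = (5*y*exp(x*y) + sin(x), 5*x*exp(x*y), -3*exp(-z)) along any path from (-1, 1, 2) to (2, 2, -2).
-5*exp(-1) - 3*exp(-2) - cos(2) + cos(1) + 3*exp(2) + 5*exp(4)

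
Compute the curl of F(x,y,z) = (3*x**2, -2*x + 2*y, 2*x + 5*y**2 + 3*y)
(10*y + 3, -2, -2)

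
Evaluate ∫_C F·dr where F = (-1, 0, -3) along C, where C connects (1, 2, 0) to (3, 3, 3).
-11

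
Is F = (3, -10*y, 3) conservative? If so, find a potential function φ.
Yes, F is conservative. φ = 3*x - 5*y**2 + 3*z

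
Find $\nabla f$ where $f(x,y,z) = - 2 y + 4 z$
(0, -2, 4)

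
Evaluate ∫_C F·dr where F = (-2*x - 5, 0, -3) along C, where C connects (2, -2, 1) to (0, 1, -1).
20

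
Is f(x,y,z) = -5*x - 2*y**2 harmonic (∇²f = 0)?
No, ∇²f = -4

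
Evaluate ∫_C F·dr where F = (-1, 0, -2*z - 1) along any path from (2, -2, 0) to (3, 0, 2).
-7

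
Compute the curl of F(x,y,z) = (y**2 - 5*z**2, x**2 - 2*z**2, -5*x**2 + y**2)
(2*y + 4*z, 10*x - 10*z, 2*x - 2*y)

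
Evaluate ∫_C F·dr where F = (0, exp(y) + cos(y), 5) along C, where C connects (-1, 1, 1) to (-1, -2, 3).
-E - sin(2) - sin(1) + exp(-2) + 10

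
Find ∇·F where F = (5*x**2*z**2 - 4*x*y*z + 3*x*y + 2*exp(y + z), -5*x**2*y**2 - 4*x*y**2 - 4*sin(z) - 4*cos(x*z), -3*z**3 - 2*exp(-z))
-10*x**2*y - 8*x*y + 10*x*z**2 - 4*y*z + 3*y - 9*z**2 + 2*exp(-z)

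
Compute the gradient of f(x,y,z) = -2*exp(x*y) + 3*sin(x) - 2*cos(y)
(-2*y*exp(x*y) + 3*cos(x), -2*x*exp(x*y) + 2*sin(y), 0)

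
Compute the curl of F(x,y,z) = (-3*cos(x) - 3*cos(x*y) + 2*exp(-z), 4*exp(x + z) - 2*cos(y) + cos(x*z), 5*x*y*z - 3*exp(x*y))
(5*x*z - 3*x*exp(x*y) + x*sin(x*z) - 4*exp(x + z), -5*y*z + 3*y*exp(x*y) - 2*exp(-z), -3*x*sin(x*y) - z*sin(x*z) + 4*exp(x + z))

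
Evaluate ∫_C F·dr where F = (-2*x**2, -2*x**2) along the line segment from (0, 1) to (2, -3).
16/3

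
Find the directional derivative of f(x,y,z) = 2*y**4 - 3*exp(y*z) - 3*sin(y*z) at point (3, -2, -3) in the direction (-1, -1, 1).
sqrt(3)*(-exp(6) - cos(6) + 64/3)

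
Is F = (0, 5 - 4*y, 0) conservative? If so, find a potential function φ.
Yes, F is conservative. φ = y*(5 - 2*y)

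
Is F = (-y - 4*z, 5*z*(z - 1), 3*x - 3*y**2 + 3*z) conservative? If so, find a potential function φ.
No, ∇×F = (-6*y - 10*z + 5, -7, 1) ≠ 0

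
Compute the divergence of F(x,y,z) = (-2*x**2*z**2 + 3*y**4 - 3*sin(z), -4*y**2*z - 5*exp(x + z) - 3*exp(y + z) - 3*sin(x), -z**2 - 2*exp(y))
-4*x*z**2 - 8*y*z - 2*z - 3*exp(y + z)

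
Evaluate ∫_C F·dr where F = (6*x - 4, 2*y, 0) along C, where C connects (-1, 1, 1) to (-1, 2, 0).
3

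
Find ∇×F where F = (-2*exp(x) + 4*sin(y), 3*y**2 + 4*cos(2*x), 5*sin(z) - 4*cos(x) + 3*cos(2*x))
(0, 4*(3*cos(x) - 1)*sin(x), -8*sin(2*x) - 4*cos(y))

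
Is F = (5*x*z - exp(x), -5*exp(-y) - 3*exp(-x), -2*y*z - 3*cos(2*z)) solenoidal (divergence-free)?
No, ∇·F = -2*y + 5*z - exp(x) + 6*sin(2*z) + 5*exp(-y)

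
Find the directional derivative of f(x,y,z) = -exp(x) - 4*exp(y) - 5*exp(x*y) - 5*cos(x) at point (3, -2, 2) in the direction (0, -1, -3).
sqrt(10)*(15 + 4*exp(4))*exp(-6)/10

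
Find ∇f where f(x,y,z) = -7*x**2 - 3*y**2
(-14*x, -6*y, 0)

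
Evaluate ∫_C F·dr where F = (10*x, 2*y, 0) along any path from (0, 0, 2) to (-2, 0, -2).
20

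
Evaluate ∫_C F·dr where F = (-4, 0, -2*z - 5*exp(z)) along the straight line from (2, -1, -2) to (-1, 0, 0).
5*exp(-2) + 11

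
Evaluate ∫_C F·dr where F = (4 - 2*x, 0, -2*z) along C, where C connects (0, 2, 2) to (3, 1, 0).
7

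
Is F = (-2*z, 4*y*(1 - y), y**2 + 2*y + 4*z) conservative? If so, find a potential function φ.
No, ∇×F = (2*y + 2, -2, 0) ≠ 0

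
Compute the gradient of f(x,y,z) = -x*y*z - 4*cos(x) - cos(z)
(-y*z + 4*sin(x), -x*z, -x*y + sin(z))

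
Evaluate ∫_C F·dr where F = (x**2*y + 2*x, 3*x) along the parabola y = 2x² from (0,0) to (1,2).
27/5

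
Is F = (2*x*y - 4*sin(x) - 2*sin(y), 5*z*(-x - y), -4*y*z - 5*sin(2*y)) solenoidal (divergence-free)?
No, ∇·F = -2*y - 5*z - 4*cos(x)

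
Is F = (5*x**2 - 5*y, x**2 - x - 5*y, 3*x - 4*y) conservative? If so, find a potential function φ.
No, ∇×F = (-4, -3, 2*x + 4) ≠ 0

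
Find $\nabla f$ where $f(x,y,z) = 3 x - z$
(3, 0, -1)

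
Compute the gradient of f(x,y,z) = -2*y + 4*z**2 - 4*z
(0, -2, 8*z - 4)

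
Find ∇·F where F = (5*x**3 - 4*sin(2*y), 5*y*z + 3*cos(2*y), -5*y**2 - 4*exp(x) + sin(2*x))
15*x**2 + 5*z - 6*sin(2*y)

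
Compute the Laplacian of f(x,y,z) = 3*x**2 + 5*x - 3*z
6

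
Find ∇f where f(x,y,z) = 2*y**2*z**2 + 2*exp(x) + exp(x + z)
((exp(z) + 2)*exp(x), 4*y*z**2, 4*y**2*z + exp(x + z))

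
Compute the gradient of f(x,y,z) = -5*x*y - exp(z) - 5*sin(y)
(-5*y, -5*x - 5*cos(y), -exp(z))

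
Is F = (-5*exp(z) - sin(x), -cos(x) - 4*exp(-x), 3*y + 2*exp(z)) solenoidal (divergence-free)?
No, ∇·F = 2*exp(z) - cos(x)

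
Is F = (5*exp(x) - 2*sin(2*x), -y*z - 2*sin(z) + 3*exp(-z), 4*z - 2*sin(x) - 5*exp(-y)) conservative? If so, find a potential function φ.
No, ∇×F = (y + 2*cos(z) + 3*exp(-z) + 5*exp(-y), 2*cos(x), 0) ≠ 0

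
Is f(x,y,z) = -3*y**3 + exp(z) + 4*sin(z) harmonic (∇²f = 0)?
No, ∇²f = -18*y + exp(z) - 4*sin(z)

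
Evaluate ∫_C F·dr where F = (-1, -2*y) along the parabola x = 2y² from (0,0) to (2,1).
-3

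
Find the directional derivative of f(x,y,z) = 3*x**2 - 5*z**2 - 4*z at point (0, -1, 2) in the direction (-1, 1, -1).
8*sqrt(3)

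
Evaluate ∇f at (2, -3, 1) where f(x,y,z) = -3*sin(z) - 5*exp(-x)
(5*exp(-2), 0, -3*cos(1))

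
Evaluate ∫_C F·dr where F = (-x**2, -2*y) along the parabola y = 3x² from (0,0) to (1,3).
-28/3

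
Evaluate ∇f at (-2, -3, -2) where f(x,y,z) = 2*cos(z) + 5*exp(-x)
(-5*exp(2), 0, 2*sin(2))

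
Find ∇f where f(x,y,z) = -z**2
(0, 0, -2*z)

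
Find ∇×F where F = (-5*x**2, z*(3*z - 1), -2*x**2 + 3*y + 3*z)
(4 - 6*z, 4*x, 0)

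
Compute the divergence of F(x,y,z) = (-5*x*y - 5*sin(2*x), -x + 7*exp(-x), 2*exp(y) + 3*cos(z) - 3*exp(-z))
-5*y - 3*sin(z) - 10*cos(2*x) + 3*exp(-z)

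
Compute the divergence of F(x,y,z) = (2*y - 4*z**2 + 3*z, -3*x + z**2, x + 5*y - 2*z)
-2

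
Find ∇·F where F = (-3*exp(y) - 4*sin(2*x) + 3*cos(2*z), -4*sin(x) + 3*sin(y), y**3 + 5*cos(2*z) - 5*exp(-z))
-10*sin(2*z) - 8*cos(2*x) + 3*cos(y) + 5*exp(-z)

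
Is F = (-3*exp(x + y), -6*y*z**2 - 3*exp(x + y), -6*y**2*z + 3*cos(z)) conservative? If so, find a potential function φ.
Yes, F is conservative. φ = -3*y**2*z**2 - 3*exp(x + y) + 3*sin(z)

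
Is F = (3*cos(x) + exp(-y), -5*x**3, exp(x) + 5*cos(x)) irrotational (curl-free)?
No, ∇×F = (0, -exp(x) + 5*sin(x), -15*x**2 + exp(-y))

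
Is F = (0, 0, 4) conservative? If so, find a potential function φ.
Yes, F is conservative. φ = 4*z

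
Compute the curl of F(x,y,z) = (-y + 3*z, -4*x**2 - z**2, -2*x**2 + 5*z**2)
(2*z, 4*x + 3, 1 - 8*x)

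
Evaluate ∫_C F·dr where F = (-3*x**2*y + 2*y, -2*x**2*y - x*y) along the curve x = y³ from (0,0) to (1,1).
3/20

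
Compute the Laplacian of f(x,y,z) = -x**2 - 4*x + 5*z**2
8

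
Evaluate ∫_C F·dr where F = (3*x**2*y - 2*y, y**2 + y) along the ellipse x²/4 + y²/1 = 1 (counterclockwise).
-2*pi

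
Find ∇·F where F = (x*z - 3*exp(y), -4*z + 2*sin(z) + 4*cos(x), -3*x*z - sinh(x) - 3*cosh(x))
-3*x + z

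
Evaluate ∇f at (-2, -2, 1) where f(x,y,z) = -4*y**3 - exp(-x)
(exp(2), -48, 0)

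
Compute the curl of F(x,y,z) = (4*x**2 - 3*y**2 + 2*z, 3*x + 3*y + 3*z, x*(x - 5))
(-3, 7 - 2*x, 6*y + 3)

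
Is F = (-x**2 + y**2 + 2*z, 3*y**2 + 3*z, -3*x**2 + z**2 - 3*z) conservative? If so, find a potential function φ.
No, ∇×F = (-3, 6*x + 2, -2*y) ≠ 0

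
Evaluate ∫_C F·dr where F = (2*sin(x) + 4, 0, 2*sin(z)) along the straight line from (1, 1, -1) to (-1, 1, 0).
-10 + 2*cos(1)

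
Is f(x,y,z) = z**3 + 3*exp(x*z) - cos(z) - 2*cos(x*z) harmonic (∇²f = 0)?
No, ∇²f = 3*x**2*exp(x*z) + 2*x**2*cos(x*z) + z**2*(3*exp(x*z) + 2*cos(x*z)) + 6*z + cos(z)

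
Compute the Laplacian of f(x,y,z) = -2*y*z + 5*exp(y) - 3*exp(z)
5*exp(y) - 3*exp(z)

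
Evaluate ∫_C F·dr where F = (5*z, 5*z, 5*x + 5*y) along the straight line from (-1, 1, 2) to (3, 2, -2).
-50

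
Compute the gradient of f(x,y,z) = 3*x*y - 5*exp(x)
(3*y - 5*exp(x), 3*x, 0)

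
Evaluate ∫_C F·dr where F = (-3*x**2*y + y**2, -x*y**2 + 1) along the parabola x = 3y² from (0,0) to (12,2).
-103442/35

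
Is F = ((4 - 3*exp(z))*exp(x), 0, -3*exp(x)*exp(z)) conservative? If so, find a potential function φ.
Yes, F is conservative. φ = (4 - 3*exp(z))*exp(x)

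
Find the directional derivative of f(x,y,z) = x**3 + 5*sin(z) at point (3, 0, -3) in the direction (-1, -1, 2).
sqrt(6)*(-27 + 10*cos(3))/6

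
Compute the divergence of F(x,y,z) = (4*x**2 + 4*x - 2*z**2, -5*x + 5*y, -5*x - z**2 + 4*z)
8*x - 2*z + 13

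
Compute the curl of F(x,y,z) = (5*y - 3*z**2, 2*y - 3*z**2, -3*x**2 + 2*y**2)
(4*y + 6*z, 6*x - 6*z, -5)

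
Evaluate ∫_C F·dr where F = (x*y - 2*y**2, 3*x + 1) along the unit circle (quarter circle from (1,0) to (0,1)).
2 + 3*pi/4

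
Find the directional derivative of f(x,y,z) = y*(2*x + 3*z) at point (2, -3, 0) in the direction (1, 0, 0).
-6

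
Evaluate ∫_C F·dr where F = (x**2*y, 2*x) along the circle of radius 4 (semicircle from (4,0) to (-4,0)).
-16*pi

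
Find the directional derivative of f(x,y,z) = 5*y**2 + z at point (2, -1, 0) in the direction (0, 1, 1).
-9*sqrt(2)/2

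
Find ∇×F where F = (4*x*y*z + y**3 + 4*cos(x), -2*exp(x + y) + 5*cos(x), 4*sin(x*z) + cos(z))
(0, 4*x*y - 4*z*cos(x*z), -4*x*z - 3*y**2 - 2*exp(x + y) - 5*sin(x))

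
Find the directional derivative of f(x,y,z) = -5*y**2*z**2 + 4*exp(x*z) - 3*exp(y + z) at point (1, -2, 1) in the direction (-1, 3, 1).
-sqrt(11)*(-60*E + 9 + E*(3*exp(-1) + 40))*exp(-1)/11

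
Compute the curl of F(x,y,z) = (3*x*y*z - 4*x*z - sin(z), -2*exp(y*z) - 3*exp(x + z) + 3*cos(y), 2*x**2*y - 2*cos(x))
(2*x**2 + 2*y*exp(y*z) + 3*exp(x + z), -x*y - 4*x - 2*sin(x) - cos(z), -3*x*z - 3*exp(x + z))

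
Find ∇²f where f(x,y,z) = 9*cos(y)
-9*cos(y)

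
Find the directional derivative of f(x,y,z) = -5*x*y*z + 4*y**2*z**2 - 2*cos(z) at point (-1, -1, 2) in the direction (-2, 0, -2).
sqrt(2)*(-21/2 - sin(2))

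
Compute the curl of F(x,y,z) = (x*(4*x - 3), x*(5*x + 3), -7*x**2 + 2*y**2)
(4*y, 14*x, 10*x + 3)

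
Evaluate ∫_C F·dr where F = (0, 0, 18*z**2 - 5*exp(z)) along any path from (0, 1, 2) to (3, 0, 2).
0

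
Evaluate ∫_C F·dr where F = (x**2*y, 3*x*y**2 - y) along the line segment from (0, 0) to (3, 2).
59/2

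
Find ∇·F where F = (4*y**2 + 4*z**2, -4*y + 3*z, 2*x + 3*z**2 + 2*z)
6*z - 2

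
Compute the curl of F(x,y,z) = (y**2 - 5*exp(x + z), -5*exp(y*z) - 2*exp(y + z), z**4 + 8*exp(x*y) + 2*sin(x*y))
(8*x*exp(x*y) + 2*x*cos(x*y) + 5*y*exp(y*z) + 2*exp(y + z), -8*y*exp(x*y) - 2*y*cos(x*y) - 5*exp(x + z), -2*y)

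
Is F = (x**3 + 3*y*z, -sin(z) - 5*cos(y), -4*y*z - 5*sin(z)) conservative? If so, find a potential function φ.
No, ∇×F = (-4*z + cos(z), 3*y, -3*z) ≠ 0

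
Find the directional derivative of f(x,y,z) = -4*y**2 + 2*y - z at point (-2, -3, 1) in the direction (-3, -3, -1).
-77*sqrt(19)/19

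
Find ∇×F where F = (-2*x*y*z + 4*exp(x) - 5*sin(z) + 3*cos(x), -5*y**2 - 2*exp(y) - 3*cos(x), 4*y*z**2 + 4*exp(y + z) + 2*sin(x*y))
(2*x*cos(x*y) + 4*z**2 + 4*exp(y + z), -2*x*y - 2*y*cos(x*y) - 5*cos(z), 2*x*z + 3*sin(x))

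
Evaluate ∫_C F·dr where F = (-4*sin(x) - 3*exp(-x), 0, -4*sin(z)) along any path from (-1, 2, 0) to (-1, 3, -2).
-4 + 4*cos(2)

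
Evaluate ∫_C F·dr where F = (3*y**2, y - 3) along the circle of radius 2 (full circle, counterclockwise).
0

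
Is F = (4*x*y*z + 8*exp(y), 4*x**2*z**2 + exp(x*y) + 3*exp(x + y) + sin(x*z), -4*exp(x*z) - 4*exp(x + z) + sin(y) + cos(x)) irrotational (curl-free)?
No, ∇×F = (-8*x**2*z - x*cos(x*z) + cos(y), 4*x*y + 4*z*exp(x*z) + 4*exp(x + z) + sin(x), 8*x*z**2 - 4*x*z + y*exp(x*y) + z*cos(x*z) - 8*exp(y) + 3*exp(x + y))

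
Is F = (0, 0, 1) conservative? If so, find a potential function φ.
Yes, F is conservative. φ = z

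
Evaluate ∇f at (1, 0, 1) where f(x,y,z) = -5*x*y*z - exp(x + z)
(-exp(2), -5, -exp(2))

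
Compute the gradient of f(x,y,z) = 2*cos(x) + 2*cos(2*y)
(-2*sin(x), -4*sin(2*y), 0)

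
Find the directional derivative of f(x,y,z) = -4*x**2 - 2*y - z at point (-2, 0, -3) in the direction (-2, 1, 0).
-34*sqrt(5)/5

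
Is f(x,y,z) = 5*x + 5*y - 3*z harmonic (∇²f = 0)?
Yes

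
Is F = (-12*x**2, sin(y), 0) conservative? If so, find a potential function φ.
Yes, F is conservative. φ = -4*x**3 - cos(y)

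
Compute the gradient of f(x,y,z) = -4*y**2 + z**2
(0, -8*y, 2*z)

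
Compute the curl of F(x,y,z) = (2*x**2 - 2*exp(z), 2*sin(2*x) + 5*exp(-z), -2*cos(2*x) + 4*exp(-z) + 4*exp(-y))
(5*exp(-z) - 4*exp(-y), -2*exp(z) - 4*sin(2*x), 4*cos(2*x))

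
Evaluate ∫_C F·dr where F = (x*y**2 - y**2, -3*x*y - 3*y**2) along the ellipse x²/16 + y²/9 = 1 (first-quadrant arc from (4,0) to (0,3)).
-75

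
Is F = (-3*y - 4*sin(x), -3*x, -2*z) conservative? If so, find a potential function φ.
Yes, F is conservative. φ = -3*x*y - z**2 + 4*cos(x)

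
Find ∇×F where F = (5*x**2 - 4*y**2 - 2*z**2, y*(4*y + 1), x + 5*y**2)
(10*y, -4*z - 1, 8*y)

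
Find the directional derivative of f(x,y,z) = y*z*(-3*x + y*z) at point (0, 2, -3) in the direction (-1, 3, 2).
3*sqrt(14)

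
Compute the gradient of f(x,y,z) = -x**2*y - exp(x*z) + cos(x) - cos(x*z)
(-2*x*y - z*exp(x*z) + z*sin(x*z) - sin(x), -x**2, x*(-exp(x*z) + sin(x*z)))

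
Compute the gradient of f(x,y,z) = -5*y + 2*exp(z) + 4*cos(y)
(0, -4*sin(y) - 5, 2*exp(z))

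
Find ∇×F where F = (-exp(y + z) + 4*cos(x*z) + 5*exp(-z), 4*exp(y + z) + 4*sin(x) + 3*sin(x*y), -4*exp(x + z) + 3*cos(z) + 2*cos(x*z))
(-4*exp(y + z), ((-4*x*sin(x*z) + 2*z*sin(x*z) + 4*exp(x + z) - exp(y + z))*exp(z) - 5)*exp(-z), 3*y*cos(x*y) + exp(y + z) + 4*cos(x))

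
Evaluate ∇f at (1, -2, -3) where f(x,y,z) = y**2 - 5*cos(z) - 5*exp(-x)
(5*exp(-1), -4, -5*sin(3))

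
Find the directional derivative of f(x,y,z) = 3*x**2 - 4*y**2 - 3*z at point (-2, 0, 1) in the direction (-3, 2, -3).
45*sqrt(22)/22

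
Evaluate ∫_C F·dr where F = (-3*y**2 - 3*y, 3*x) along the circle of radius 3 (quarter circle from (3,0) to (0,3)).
27*pi/2 + 54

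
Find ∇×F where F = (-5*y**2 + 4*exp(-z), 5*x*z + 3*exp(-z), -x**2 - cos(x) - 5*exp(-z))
(-5*x + 3*exp(-z), 2*x - sin(x) - 4*exp(-z), 10*y + 5*z)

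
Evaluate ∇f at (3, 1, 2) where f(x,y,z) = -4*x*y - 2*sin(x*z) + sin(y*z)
(-4 - 4*cos(6), -12 + 2*cos(2), -6*cos(6) + cos(2))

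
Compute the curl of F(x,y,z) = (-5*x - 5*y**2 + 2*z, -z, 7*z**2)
(1, 2, 10*y)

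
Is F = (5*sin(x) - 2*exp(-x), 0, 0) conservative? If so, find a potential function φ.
Yes, F is conservative. φ = -5*cos(x) + 2*exp(-x)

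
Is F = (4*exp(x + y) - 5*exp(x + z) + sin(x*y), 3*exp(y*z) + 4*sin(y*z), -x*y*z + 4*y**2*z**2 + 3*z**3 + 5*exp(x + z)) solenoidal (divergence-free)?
No, ∇·F = -x*y + 8*y**2*z + y*cos(x*y) + 9*z**2 + 3*z*exp(y*z) + 4*z*cos(y*z) + 4*exp(x + y)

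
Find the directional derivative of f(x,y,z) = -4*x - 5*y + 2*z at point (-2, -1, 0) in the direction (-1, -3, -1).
17*sqrt(11)/11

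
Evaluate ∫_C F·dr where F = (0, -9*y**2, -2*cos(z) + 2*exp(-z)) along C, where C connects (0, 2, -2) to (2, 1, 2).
-4*sin(2) + 4*sinh(2) + 21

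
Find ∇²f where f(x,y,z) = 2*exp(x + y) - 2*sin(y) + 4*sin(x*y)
-4*x**2*sin(x*y) - 4*y**2*sin(x*y) + 4*exp(x + y) + 2*sin(y)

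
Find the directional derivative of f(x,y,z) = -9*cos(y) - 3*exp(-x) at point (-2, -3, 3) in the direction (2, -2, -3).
6*sqrt(17)*(3*sin(3) + exp(2))/17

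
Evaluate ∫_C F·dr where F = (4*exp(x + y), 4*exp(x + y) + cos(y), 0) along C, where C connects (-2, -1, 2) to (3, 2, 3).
-4*exp(-3) + sin(1) + sin(2) + 4*exp(5)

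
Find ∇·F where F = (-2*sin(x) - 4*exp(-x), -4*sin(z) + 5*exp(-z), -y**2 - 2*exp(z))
-2*exp(z) - 2*cos(x) + 4*exp(-x)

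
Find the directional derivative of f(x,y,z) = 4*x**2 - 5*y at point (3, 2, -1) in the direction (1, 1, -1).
19*sqrt(3)/3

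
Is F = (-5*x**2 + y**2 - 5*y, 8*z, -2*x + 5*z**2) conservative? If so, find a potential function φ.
No, ∇×F = (-8, 2, 5 - 2*y) ≠ 0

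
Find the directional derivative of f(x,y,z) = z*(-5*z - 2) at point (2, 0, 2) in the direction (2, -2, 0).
0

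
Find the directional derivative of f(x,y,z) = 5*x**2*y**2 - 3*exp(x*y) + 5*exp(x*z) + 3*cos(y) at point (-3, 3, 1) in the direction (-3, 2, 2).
3*sqrt(17)*(-15*exp(6) - 2*exp(9)*sin(3) + 15 + 450*exp(9))*exp(-9)/17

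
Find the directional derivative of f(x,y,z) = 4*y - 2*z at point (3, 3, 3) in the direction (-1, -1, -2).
0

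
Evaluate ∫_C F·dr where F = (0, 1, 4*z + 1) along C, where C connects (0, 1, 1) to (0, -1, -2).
1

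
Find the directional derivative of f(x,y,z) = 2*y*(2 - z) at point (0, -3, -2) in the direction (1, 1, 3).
26*sqrt(11)/11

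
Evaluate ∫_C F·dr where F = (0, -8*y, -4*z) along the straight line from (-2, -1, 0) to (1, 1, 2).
-8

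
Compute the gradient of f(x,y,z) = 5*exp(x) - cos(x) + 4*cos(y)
(5*exp(x) + sin(x), -4*sin(y), 0)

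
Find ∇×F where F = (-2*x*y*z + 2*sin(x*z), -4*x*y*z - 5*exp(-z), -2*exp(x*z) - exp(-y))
(4*x*y - 5*exp(-z) + exp(-y), -2*x*y + 2*x*cos(x*z) + 2*z*exp(x*z), 2*z*(x - 2*y))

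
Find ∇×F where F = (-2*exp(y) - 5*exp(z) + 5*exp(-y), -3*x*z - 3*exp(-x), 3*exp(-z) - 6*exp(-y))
(3*x + 6*exp(-y), -5*exp(z), -3*z + 2*exp(y) + 5*exp(-y) + 3*exp(-x))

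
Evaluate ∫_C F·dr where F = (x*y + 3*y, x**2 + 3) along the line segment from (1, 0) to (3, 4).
152/3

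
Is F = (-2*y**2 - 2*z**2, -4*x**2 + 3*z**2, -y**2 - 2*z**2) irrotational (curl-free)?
No, ∇×F = (-2*y - 6*z, -4*z, -8*x + 4*y)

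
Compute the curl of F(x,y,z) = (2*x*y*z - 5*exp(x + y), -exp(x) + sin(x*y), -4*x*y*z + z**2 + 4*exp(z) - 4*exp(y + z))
(-4*x*z - 4*exp(y + z), 2*y*(x + 2*z), -2*x*z + y*cos(x*y) - exp(x) + 5*exp(x + y))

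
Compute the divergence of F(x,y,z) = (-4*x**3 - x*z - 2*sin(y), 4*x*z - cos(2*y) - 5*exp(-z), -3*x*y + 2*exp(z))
-12*x**2 - z + 2*exp(z) + 2*sin(2*y)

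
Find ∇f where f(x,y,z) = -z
(0, 0, -1)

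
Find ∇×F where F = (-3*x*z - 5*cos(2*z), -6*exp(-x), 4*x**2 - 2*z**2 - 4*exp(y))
(-4*exp(y), -11*x + 10*sin(2*z), 6*exp(-x))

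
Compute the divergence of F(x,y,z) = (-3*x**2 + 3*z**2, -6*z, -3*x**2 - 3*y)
-6*x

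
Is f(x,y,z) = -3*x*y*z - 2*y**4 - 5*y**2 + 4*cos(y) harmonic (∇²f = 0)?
No, ∇²f = -24*y**2 - 4*cos(y) - 10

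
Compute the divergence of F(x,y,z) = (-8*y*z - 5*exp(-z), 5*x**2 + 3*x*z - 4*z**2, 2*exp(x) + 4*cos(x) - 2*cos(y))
0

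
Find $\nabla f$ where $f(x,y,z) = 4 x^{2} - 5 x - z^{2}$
(8*x - 5, 0, -2*z)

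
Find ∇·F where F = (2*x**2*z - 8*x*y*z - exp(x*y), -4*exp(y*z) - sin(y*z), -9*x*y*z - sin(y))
-9*x*y + 4*x*z - 8*y*z - y*exp(x*y) - 4*z*exp(y*z) - z*cos(y*z)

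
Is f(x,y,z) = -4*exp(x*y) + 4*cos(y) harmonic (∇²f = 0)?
No, ∇²f = -4*x**2*exp(x*y) - 4*y**2*exp(x*y) - 4*cos(y)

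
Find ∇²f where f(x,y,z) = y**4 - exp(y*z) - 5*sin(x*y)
5*x**2*sin(x*y) - y**2*exp(y*z) + 5*y**2*sin(x*y) + 12*y**2 - z**2*exp(y*z)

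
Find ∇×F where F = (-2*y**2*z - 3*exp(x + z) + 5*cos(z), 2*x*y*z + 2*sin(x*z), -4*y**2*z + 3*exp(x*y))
(-2*x*y + 3*x*exp(x*y) - 2*x*cos(x*z) - 8*y*z, -2*y**2 - 3*y*exp(x*y) - 3*exp(x + z) - 5*sin(z), 2*z*(3*y + cos(x*z)))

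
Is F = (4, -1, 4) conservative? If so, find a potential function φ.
Yes, F is conservative. φ = 4*x - y + 4*z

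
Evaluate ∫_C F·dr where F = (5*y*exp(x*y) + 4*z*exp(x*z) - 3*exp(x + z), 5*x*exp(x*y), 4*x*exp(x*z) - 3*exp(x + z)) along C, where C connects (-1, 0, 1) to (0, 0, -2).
-4*exp(-1) - 3*exp(-2) + 7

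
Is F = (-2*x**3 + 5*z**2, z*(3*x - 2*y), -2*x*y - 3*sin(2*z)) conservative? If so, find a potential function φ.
No, ∇×F = (-5*x + 2*y, 2*y + 10*z, 3*z) ≠ 0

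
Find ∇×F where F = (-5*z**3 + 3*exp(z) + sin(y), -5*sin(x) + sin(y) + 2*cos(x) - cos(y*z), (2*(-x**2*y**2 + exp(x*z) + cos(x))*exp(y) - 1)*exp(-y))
(-4*x**2*y - y*sin(y*z) + exp(-y), 4*x*y**2 - 15*z**2 - 2*z*exp(x*z) + 3*exp(z) + 2*sin(x), -2*sin(x) - 5*cos(x) - cos(y))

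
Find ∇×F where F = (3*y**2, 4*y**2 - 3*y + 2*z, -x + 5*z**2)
(-2, 1, -6*y)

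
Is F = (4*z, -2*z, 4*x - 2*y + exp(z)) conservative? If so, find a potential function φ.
Yes, F is conservative. φ = 4*x*z - 2*y*z + exp(z)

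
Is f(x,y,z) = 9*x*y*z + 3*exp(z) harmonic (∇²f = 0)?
No, ∇²f = 3*exp(z)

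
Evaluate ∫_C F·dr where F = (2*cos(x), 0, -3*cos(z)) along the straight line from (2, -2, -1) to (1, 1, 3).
-2*sin(2) - sin(1) - 3*sin(3)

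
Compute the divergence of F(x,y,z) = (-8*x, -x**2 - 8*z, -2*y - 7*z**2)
-14*z - 8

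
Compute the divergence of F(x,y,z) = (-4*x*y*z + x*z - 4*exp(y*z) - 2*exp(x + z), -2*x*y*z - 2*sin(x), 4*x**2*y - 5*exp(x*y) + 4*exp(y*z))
-2*x*z - 4*y*z + 4*y*exp(y*z) + z - 2*exp(x + z)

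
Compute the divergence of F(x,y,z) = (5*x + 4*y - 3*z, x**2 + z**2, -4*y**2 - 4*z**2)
5 - 8*z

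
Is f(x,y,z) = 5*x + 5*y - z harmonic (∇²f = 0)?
Yes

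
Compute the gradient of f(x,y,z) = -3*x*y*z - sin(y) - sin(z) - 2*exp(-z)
(-3*y*z, -3*x*z - cos(y), -3*x*y - cos(z) + 2*exp(-z))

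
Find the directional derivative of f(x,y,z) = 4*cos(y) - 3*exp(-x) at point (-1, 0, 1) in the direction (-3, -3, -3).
-sqrt(3)*E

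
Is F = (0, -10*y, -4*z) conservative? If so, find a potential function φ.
Yes, F is conservative. φ = -5*y**2 - 2*z**2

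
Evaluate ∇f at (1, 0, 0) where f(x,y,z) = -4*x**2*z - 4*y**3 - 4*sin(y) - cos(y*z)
(0, -4, -4)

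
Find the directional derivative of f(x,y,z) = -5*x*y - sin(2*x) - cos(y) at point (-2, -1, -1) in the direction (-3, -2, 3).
sqrt(22)*(-35 + 6*cos(4) + 2*sin(1))/22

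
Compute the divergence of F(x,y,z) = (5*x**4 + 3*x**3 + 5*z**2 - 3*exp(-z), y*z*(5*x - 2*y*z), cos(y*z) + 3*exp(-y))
20*x**3 + 9*x**2 + 5*x*z - 4*y*z**2 - y*sin(y*z)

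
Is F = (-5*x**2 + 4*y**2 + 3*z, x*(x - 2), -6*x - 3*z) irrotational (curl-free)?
No, ∇×F = (0, 9, 2*x - 8*y - 2)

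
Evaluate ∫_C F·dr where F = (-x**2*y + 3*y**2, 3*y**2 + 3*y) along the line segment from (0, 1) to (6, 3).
-64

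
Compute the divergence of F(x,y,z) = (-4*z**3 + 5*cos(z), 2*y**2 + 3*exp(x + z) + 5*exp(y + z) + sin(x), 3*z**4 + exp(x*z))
x*exp(x*z) + 4*y + 12*z**3 + 5*exp(y + z)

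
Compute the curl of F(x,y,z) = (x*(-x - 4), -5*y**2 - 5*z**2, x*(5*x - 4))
(10*z, 4 - 10*x, 0)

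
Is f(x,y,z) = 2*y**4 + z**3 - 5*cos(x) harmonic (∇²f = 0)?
No, ∇²f = 24*y**2 + 6*z + 5*cos(x)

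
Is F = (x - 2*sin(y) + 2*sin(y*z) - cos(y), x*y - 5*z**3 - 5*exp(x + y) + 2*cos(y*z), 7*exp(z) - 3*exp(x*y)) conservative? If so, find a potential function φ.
No, ∇×F = (-3*x*exp(x*y) + 2*y*sin(y*z) + 15*z**2, y*(3*exp(x*y) + 2*cos(y*z)), y - 2*z*cos(y*z) - 5*exp(x + y) - sin(y) + 2*cos(y)) ≠ 0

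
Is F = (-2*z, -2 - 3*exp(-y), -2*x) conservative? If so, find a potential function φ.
Yes, F is conservative. φ = -2*x*z - 2*y + 3*exp(-y)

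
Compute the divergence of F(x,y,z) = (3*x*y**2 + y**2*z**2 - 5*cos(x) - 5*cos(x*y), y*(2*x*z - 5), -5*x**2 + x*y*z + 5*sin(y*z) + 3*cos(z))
x*y + 2*x*z + 3*y**2 + 5*y*sin(x*y) + 5*y*cos(y*z) + 5*sin(x) - 3*sin(z) - 5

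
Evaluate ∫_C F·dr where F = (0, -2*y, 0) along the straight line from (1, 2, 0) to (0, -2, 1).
0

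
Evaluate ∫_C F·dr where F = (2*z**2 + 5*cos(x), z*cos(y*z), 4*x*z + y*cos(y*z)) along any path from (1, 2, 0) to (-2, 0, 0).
-5*sin(2) - 5*sin(1)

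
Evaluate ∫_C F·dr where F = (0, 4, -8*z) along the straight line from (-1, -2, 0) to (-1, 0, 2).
-8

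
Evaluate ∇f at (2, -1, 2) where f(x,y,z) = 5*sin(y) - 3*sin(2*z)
(0, 5*cos(1), -6*cos(4))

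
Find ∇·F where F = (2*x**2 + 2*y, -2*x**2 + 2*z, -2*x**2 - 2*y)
4*x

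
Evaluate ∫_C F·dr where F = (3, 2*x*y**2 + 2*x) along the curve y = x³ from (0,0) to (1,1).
51/10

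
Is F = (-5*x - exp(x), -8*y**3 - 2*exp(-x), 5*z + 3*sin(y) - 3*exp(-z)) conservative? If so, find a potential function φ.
No, ∇×F = (3*cos(y), 0, 2*exp(-x)) ≠ 0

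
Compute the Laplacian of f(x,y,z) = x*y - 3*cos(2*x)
12*cos(2*x)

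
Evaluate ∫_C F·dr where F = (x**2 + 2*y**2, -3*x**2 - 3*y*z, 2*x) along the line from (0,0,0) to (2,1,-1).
-1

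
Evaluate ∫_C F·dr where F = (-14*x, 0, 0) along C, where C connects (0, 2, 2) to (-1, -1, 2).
-7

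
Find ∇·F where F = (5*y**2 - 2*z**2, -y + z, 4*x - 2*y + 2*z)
1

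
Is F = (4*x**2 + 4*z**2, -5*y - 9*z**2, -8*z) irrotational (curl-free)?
No, ∇×F = (18*z, 8*z, 0)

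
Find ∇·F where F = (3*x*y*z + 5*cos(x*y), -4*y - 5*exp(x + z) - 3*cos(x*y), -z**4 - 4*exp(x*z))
-4*x*exp(x*z) + 3*x*sin(x*y) + 3*y*z - 5*y*sin(x*y) - 4*z**3 - 4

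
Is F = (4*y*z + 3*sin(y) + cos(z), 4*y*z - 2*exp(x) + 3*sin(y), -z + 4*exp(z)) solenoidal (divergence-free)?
No, ∇·F = 4*z + 4*exp(z) + 3*cos(y) - 1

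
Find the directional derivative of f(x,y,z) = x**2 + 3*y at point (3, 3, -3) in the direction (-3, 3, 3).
-sqrt(3)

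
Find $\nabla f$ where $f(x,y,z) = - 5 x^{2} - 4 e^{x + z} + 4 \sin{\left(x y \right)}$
(-10*x + 4*y*cos(x*y) - 4*exp(x + z), 4*x*cos(x*y), -4*exp(x + z))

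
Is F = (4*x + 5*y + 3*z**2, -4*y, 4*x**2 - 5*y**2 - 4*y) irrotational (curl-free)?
No, ∇×F = (-10*y - 4, -8*x + 6*z, -5)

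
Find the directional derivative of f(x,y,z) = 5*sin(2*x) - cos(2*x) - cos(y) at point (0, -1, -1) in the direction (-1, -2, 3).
sqrt(14)*(-5 + sin(1))/7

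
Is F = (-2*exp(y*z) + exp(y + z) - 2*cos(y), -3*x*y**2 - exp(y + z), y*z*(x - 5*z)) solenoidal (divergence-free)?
No, ∇·F = -5*x*y - 10*y*z - exp(y + z)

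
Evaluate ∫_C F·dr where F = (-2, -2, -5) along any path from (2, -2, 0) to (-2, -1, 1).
1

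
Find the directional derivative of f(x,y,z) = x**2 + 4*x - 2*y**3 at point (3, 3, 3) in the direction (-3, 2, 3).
-69*sqrt(22)/11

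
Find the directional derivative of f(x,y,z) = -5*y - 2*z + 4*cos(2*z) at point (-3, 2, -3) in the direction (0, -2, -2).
sqrt(2)*(7 - 8*sin(6))/2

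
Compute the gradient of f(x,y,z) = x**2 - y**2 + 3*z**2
(2*x, -2*y, 6*z)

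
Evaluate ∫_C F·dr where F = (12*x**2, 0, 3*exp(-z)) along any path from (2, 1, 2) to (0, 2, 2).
-32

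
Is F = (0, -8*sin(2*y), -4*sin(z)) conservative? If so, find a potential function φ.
Yes, F is conservative. φ = 4*cos(2*y) + 4*cos(z)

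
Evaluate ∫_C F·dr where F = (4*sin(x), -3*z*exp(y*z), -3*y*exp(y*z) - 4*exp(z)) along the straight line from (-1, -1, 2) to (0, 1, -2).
-4 + 4*cos(1) + 8*sinh(2)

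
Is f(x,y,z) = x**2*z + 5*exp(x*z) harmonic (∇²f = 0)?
No, ∇²f = 5*x**2*exp(x*z) + z*(5*z*exp(x*z) + 2)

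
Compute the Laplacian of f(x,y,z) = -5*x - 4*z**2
-8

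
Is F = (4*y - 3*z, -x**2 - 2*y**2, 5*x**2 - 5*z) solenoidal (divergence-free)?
No, ∇·F = -4*y - 5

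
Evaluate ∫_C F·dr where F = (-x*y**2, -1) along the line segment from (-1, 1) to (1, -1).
2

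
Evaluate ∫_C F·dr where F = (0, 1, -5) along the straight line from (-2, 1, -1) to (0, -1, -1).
-2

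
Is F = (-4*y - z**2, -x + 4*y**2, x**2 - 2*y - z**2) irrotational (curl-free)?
No, ∇×F = (-2, -2*x - 2*z, 3)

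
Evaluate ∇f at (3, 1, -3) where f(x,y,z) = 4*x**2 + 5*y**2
(24, 10, 0)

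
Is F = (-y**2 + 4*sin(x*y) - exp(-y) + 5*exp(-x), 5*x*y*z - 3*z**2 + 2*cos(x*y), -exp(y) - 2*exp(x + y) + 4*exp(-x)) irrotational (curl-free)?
No, ∇×F = (-5*x*y + 6*z - exp(y) - 2*exp(x + y), 2*(exp(2*x + y) + 2)*exp(-x), -4*x*cos(x*y) + 5*y*z - 2*y*sin(x*y) + 2*y - exp(-y))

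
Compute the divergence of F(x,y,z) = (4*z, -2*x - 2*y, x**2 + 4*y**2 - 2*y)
-2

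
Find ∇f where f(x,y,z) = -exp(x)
(-exp(x), 0, 0)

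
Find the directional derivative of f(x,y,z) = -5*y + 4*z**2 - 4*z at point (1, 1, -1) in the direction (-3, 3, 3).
-17*sqrt(3)/3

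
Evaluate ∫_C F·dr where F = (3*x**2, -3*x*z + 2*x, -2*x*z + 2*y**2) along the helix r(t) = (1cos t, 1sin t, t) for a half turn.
-3*pi**2/4 + 2 + 2*pi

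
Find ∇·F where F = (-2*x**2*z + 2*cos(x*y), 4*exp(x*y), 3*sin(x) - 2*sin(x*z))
-4*x*z + 4*x*exp(x*y) - 2*x*cos(x*z) - 2*y*sin(x*y)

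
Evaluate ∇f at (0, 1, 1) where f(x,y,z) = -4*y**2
(0, -8, 0)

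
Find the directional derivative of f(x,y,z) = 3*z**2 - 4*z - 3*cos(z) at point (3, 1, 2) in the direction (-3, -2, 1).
sqrt(14)*(3*sin(2) + 8)/14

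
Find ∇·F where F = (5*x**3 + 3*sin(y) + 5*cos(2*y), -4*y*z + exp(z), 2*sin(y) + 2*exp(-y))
15*x**2 - 4*z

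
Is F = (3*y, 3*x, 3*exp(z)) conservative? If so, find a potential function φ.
Yes, F is conservative. φ = 3*x*y + 3*exp(z)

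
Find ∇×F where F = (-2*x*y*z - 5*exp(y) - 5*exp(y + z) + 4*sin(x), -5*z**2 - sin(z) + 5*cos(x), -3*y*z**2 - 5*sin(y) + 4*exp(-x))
(-3*z**2 + 10*z - 5*cos(y) + cos(z), -2*x*y - 5*exp(y + z) + 4*exp(-x), 2*x*z + 5*exp(y) + 5*exp(y + z) - 5*sin(x))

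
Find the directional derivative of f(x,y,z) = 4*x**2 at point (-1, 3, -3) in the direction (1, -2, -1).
-4*sqrt(6)/3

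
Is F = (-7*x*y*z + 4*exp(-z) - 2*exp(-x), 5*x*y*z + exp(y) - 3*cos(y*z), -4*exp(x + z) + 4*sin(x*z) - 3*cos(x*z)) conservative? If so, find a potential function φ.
No, ∇×F = (-y*(5*x + 3*sin(y*z)), -7*x*y - 3*z*sin(x*z) - 4*z*cos(x*z) + 4*exp(x + z) - 4*exp(-z), z*(7*x + 5*y)) ≠ 0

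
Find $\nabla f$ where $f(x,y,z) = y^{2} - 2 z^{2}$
(0, 2*y, -4*z)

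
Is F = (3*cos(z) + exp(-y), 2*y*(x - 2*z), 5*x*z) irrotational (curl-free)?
No, ∇×F = (4*y, -5*z - 3*sin(z), 2*y + exp(-y))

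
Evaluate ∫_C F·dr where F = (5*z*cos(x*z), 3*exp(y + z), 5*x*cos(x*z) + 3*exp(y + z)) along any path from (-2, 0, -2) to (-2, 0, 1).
-5*sin(2) - 3*exp(-2) - 5*sin(4) + 3*E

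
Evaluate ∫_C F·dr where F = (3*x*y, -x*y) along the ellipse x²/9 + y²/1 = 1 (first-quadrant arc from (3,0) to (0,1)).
-10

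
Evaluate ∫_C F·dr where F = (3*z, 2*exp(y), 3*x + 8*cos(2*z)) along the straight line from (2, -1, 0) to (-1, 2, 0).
-(2 - 2*exp(3))*exp(-1)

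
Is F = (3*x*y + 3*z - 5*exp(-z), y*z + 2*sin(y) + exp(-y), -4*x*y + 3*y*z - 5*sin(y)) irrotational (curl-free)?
No, ∇×F = (-4*x - y + 3*z - 5*cos(y), 4*y + 3 + 5*exp(-z), -3*x)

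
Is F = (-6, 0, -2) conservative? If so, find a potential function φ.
Yes, F is conservative. φ = -6*x - 2*z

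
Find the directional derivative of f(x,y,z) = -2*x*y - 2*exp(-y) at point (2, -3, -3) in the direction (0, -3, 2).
6*sqrt(13)*(2 - exp(3))/13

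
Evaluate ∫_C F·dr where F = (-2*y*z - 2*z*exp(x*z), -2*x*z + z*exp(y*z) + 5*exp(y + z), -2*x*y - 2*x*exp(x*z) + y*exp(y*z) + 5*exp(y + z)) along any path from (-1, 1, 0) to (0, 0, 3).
-5*E*(1 - exp(2))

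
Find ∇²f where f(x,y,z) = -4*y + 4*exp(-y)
4*exp(-y)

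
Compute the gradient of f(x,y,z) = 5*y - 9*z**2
(0, 5, -18*z)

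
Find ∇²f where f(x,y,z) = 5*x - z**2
-2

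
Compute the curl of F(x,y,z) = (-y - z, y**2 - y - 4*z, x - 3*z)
(4, -2, 1)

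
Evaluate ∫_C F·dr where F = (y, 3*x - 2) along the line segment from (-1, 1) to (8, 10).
126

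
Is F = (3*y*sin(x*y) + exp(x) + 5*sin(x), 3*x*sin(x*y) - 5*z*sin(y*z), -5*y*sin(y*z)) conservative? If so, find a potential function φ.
Yes, F is conservative. φ = exp(x) - 5*cos(x) - 3*cos(x*y) + 5*cos(y*z)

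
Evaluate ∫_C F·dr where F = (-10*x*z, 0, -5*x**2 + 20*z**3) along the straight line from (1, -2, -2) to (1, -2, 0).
-90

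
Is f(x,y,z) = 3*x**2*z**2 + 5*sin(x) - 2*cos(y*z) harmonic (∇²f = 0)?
No, ∇²f = 6*x**2 + 2*y**2*cos(y*z) + 2*z**2*cos(y*z) + 6*z**2 - 5*sin(x)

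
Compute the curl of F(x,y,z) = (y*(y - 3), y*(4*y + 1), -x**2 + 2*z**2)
(0, 2*x, 3 - 2*y)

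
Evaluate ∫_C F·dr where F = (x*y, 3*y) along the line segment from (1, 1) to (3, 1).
4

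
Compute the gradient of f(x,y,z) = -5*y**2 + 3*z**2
(0, -10*y, 6*z)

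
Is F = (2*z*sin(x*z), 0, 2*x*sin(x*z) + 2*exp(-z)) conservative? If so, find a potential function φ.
Yes, F is conservative. φ = -2*cos(x*z) - 2*exp(-z)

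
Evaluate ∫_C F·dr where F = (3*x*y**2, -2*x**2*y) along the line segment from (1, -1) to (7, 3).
-40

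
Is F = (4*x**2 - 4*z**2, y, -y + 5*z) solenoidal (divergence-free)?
No, ∇·F = 8*x + 6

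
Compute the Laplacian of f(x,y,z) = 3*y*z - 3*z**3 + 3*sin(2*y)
-18*z - 12*sin(2*y)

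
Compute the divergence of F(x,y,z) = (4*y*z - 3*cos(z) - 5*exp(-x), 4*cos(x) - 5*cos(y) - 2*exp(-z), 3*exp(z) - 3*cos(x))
3*exp(z) + 5*sin(y) + 5*exp(-x)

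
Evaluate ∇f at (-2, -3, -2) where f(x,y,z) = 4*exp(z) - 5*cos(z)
(0, 0, -5*sin(2) + 4*exp(-2))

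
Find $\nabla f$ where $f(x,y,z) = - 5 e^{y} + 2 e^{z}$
(0, -5*exp(y), 2*exp(z))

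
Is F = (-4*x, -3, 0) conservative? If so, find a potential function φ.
Yes, F is conservative. φ = -2*x**2 - 3*y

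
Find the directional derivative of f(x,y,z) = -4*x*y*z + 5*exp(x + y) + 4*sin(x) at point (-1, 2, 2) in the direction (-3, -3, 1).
2*sqrt(19)*(-15*E - 6*cos(1) + 16)/19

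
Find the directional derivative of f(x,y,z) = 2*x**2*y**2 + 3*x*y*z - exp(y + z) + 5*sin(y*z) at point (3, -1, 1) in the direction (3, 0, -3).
sqrt(2)*(5*cos(1) + 19)/2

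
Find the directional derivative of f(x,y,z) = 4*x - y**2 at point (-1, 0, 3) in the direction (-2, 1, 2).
-8/3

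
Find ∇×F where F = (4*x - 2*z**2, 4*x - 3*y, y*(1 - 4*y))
(1 - 8*y, -4*z, 4)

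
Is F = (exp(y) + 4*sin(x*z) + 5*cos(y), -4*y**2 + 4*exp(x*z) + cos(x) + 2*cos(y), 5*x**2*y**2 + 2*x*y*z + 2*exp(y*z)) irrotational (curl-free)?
No, ∇×F = (10*x**2*y + 2*x*z - 4*x*exp(x*z) + 2*z*exp(y*z), -10*x*y**2 + 4*x*cos(x*z) - 2*y*z, 4*z*exp(x*z) - exp(y) - sin(x) + 5*sin(y))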